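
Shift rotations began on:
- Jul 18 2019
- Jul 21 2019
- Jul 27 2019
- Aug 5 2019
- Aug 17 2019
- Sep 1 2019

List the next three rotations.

Sep 19 2019, Oct 10 2019, Nov 3 2019

Gaps: 3, 6, 9, 12, 15 days — each gap is 3 larger than the previous one.
Next gap: 18 days. Sep 1 2019 + 18 days = Sep 19 2019.
Next gap: 21 days. Sep 19 2019 + 21 days = Oct 10 2019.
Next gap: 24 days. Oct 10 2019 + 24 days = Nov 3 2019.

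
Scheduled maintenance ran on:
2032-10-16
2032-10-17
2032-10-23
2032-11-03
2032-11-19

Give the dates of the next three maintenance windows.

Intervals are 1, 6, 11, 16 days — an arithmetic progression with common difference 5.
Next gap: 21 days. 2032-11-19 + 21 days = 2032-12-10.
Next gap: 26 days. 2032-12-10 + 26 days = 2033-01-05.
Next gap: 31 days. 2033-01-05 + 31 days = 2033-02-05.

2032-12-10, 2033-01-05, 2033-02-05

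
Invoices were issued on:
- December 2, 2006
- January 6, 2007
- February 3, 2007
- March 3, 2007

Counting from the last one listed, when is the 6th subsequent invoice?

Gaps: 35, 28, 28 days — a mix of 28 and 35. Every date is a Saturday.
Each is the 1st Saturday of its month.
April 2007 — 1st Saturday is April 7, 2007.
May 2007 — 1st Saturday is May 5, 2007.
1st Saturday of June 2007: June 2, 2007.
1st Saturday of July 2007: July 7, 2007.
August 2007 — 1st Saturday is August 4, 2007.
September 2007 — 1st Saturday is September 1, 2007.

September 1, 2007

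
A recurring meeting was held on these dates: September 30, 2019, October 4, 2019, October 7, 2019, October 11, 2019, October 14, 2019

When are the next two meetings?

The gap pattern 4, 3, 4, 3 repeats every 2 events.
These are the Mondays and Fridays of each week.
The following Friday is October 18, 2019.
Next Monday: October 21, 2019.

October 18, 2019; October 21, 2019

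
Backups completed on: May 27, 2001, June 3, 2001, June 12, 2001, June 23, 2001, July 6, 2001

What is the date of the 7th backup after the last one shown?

Intervals are 7, 9, 11, 13 days — an arithmetic progression with common difference 2.
Next gap: 15 days. July 6, 2001 + 15 days = July 21, 2001.
Next gap: 17 days. July 21, 2001 + 17 days = August 7, 2001.
Next gap: 19 days. August 7, 2001 + 19 days = August 26, 2001.
Next gap: 21 days. August 26, 2001 + 21 days = September 16, 2001.
Next gap: 23 days. September 16, 2001 + 23 days = October 9, 2001.
Next gap: 25 days. October 9, 2001 + 25 days = November 3, 2001.
Next gap: 27 days. November 3, 2001 + 27 days = November 30, 2001.

November 30, 2001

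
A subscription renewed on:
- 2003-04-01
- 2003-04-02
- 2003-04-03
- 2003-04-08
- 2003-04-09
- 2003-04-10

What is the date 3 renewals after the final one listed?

Every event lands on a Tuesday or Wednesday or Thursday (gaps cycle 1, 1, 5, 1, 1).
So the schedule is: every Tuesday, Wednesday and Thursday.
The following Tuesday is 2003-04-15.
Next Wednesday: 2003-04-16.
Next Thursday: 2003-04-17.

2003-04-17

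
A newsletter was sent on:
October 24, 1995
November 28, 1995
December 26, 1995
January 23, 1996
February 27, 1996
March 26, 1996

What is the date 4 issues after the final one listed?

All dates are Tuesdays, 35, 28, 28, 35, 28 days apart.
Specifically, the 4th Tuesday of each month.
April 1996 — 4th Tuesday is April 23, 1996.
4th Tuesday of May 1996: May 28, 1996.
4th Tuesday of June 1996: June 25, 1996.
July 1996 — 4th Tuesday is July 23, 1996.

July 23, 1996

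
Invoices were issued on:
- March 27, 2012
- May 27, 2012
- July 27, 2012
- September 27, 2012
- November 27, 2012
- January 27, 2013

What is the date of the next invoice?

March 27, 2013

The day-of-month is always 27 (61, 61, 62, 61, 61 days between events).
So this recurs on the 27th of every 2 months.
Next: March 2013 → March 27, 2013.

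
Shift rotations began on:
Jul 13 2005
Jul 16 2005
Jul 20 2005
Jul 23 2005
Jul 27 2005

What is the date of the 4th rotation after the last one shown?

Aug 10 2005

The gap pattern 3, 4, 3, 4 repeats every 2 events.
These are the Wednesdays and Saturdays of each week.
Next Saturday: Jul 30 2005.
The following Wednesday is Aug 3 2005.
Next Saturday: Aug 6 2005.
Next Wednesday: Aug 10 2005.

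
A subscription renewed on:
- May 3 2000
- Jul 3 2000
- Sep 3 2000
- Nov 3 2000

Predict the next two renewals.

The day-of-month is always 3 (61, 62, 61 days between events).
So this recurs on the 3rd of every 2 months.
January 2001: Jan 3 2001.
March 2001: Mar 3 2001.

Jan 3 2001, Mar 3 2001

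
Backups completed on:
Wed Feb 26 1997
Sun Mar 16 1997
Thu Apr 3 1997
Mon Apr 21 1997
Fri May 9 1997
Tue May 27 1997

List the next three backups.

Gaps between consecutive events: 18, 18, 18, 18, 18 days — a constant 18-day interval.
Tue May 27 1997 + 18 days = Sat Jun 14 1997.
Sat Jun 14 1997 + 18 days = Wed Jul 2 1997.
Wed Jul 2 1997 + 18 days = Sun Jul 20 1997.

Sat Jun 14 1997, Wed Jul 2 1997, Sun Jul 20 1997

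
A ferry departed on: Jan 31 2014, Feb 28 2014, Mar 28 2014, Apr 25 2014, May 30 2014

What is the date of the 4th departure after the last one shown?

These are Fridays with 28, 28, 28, 35-day gaps.
Each is the final Friday of its month — Jan 31 2014 is past the 28th, so '4th Friday' doesn't fit.
Last Friday of June 2014: Jun 27 2014.
Last Friday of July 2014: Jul 25 2014.
August 2014 ends with Friday Aug 29 2014.
September 2014 ends with Friday Sep 26 2014.

Sep 26 2014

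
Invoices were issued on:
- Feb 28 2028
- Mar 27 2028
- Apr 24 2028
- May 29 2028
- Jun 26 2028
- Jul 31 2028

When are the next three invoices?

All Mondays; the gaps (28, 28, 35, 28, 35) vary with month length.
This is the last Monday of each month.
August 2028 ends with Monday Aug 28 2028.
September 2028 ends with Monday Sep 25 2028.
Last Monday of October 2028: Oct 30 2028.

Aug 28 2028, Sep 25 2028, Oct 30 2028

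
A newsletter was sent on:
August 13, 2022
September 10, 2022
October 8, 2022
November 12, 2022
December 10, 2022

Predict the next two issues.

Gaps: 28, 28, 35, 28 days — a mix of 28 and 35. Every date is a Saturday.
Each is the 2nd Saturday of its month.
2nd Saturday of January 2023: January 14, 2023.
February 2023 — 2nd Saturday is February 11, 2023.

January 14, 2023; February 11, 2023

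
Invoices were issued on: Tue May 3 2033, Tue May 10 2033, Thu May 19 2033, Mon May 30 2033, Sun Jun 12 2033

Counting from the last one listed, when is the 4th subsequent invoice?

The spacing grows by 2 each time: 7, 9, 11, 13 days.
Next gap: 15 days. Sun Jun 12 2033 + 15 days = Mon Jun 27 2033.
Next gap: 17 days. Mon Jun 27 2033 + 17 days = Thu Jul 14 2033.
Next gap: 19 days. Thu Jul 14 2033 + 19 days = Tue Aug 2 2033.
Next gap: 21 days. Tue Aug 2 2033 + 21 days = Tue Aug 23 2033.

Tue Aug 23 2033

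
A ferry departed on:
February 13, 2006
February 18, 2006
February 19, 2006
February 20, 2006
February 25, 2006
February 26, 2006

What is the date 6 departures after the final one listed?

Every event lands on a Monday or Saturday or Sunday (gaps cycle 5, 1, 1, 5, 1).
So the schedule is: every Monday, Saturday and Sunday.
The following Monday is February 27, 2006.
Next Saturday: March 4, 2006.
Next Sunday: March 5, 2006.
Next Monday: March 6, 2006.
Next Saturday: March 11, 2006.
Next Sunday: March 12, 2006.

March 12, 2006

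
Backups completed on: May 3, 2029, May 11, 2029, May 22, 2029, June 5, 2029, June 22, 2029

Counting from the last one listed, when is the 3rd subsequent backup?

August 30, 2029

The spacing grows by 3 each time: 8, 11, 14, 17 days.
Next gap: 20 days. June 22, 2029 + 20 days = July 12, 2029.
Next gap: 23 days. July 12, 2029 + 23 days = August 4, 2029.
Next gap: 26 days. August 4, 2029 + 26 days = August 30, 2029.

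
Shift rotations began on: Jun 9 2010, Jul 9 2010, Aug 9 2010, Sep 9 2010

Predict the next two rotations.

Oct 9 2010, Nov 9 2010

Each date is the 9th; the gaps (30, 31, 31) track the month lengths.
The rule is the 9th of each month.
Next: October 2010 → Oct 9 2010.
November 2010: Nov 9 2010.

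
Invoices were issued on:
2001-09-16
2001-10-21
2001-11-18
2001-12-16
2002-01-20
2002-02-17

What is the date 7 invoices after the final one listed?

These are Sundays at 28- or 35-day spacing (35, 28, 28, 35, 28).
The pattern: 3rd Sunday of the month.
March 2002 — 3rd Sunday is 2002-03-17.
April 2002 — 3rd Sunday is 2002-04-21.
3rd Sunday of May 2002: 2002-05-19.
3rd Sunday of June 2002: 2002-06-16.
3rd Sunday of July 2002: 2002-07-21.
3rd Sunday of August 2002: 2002-08-18.
September 2002 — 3rd Sunday is 2002-09-15.

2002-09-15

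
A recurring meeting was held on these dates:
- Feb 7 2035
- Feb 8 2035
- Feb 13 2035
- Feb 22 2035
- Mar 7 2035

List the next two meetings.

Intervals are 1, 5, 9, 13 days — an arithmetic progression with common difference 4.
Next gap: 17 days. Mar 7 2035 + 17 days = Mar 24 2035.
Next gap: 21 days. Mar 24 2035 + 21 days = Apr 14 2035.

Mar 24 2035, Apr 14 2035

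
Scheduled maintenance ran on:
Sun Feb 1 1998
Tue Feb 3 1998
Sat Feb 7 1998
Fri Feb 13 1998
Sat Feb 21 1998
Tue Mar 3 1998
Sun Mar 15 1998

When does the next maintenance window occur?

Intervals are 2, 4, 6, 8, 10, 12 days — an arithmetic progression with common difference 2.
Next gap: 14 days. Sun Mar 15 1998 + 14 days = Sun Mar 29 1998.

Sun Mar 29 1998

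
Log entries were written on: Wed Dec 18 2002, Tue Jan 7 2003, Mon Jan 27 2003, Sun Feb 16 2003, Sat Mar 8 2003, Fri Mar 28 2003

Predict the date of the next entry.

Thu Apr 17 2003

The spacing is 20, 20, 20, 20, 20 days — always 20 days.
Fri Mar 28 2003 + 20 days = Thu Apr 17 2003.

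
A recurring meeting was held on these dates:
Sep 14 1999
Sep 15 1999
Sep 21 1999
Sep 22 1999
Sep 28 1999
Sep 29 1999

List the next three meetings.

Gaps: 1, 6, 1, 6, 1 days — not constant, but cyclic with period 2.
The events fall on every Tuesday and Wednesday.
The following Tuesday is Oct 5 1999.
The following Wednesday is Oct 6 1999.
Next Tuesday: Oct 12 1999.

Oct 5 1999, Oct 6 1999, Oct 12 1999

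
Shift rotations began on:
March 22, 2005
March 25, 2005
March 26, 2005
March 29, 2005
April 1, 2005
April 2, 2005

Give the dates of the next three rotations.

The gap pattern 3, 1, 3, 3, 1 repeats every 3 events.
These are the Tuesdays, Fridays and Saturdays of each week.
Next Tuesday: April 5, 2005.
Next Friday: April 8, 2005.
Next Saturday: April 9, 2005.

April 5, 2005; April 8, 2005; April 9, 2005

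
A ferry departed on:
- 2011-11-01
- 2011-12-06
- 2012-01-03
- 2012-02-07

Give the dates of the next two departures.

These are Tuesdays at 28- or 35-day spacing (35, 28, 35).
The pattern: 1st Tuesday of the month.
March 2012 — 1st Tuesday is 2012-03-06.
1st Tuesday of April 2012: 2012-04-03.

2012-03-06, 2012-04-03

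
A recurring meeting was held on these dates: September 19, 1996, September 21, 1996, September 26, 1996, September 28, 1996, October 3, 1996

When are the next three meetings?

October 5, 1996; October 10, 1996; October 12, 1996

Every event lands on a Thursday or Saturday (gaps cycle 2, 5, 2, 5).
So the schedule is: every Thursday and Saturday.
Next Saturday: October 5, 1996.
The following Thursday is October 10, 1996.
Next Saturday: October 12, 1996.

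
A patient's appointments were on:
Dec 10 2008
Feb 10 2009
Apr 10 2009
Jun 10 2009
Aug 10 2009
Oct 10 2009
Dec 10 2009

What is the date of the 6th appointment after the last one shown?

Each date is the 10th; the gaps (62, 59, 61, 61, 61, 61) track the month lengths.
The rule is the 10th of every 2 months.
February 2010: Feb 10 2010.
Next: April 2010 → Apr 10 2010.
June 2010: Jun 10 2010.
August 2010: Aug 10 2010.
Next: October 2010 → Oct 10 2010.
Next: December 2010 → Dec 10 2010.

Dec 10 2010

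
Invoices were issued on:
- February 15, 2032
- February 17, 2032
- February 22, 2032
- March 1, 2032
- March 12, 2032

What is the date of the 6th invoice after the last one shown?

Intervals are 2, 5, 8, 11 days — an arithmetic progression with common difference 3.
Next gap: 14 days. March 12, 2032 + 14 days = March 26, 2032.
Next gap: 17 days. March 26, 2032 + 17 days = April 12, 2032.
Next gap: 20 days. April 12, 2032 + 20 days = May 2, 2032.
Next gap: 23 days. May 2, 2032 + 23 days = May 25, 2032.
Next gap: 26 days. May 25, 2032 + 26 days = June 20, 2032.
Next gap: 29 days. June 20, 2032 + 29 days = July 19, 2032.

July 19, 2032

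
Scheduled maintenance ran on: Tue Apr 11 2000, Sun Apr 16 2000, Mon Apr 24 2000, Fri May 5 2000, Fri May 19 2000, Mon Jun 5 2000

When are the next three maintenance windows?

The spacing grows by 3 each time: 5, 8, 11, 14, 17 days.
Next gap: 20 days. Mon Jun 5 2000 + 20 days = Sun Jun 25 2000.
Next gap: 23 days. Sun Jun 25 2000 + 23 days = Tue Jul 18 2000.
Next gap: 26 days. Tue Jul 18 2000 + 26 days = Sun Aug 13 2000.

Sun Jun 25 2000, Tue Jul 18 2000, Sun Aug 13 2000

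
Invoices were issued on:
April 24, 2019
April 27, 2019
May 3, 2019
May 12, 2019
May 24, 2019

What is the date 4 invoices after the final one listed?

August 10, 2019

Gaps: 3, 6, 9, 12 days — each gap is 3 larger than the previous one.
Next gap: 15 days. May 24, 2019 + 15 days = June 8, 2019.
Next gap: 18 days. June 8, 2019 + 18 days = June 26, 2019.
Next gap: 21 days. June 26, 2019 + 21 days = July 17, 2019.
Next gap: 24 days. July 17, 2019 + 24 days = August 10, 2019.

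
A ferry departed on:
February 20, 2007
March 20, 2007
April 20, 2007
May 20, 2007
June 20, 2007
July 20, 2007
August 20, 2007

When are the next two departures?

The day-of-month is always 20 (28, 31, 30, 31, 30, 31 days between events).
So this recurs on the 20th of each month.
Next: September 2007 → September 20, 2007.
Next: October 2007 → October 20, 2007.

September 20, 2007; October 20, 2007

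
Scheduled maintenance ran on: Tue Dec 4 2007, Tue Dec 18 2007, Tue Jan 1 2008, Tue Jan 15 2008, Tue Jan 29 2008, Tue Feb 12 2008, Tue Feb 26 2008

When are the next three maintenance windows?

Tue Mar 11 2008, Tue Mar 25 2008, Tue Apr 8 2008

Gaps between consecutive events: 14, 14, 14, 14, 14, 14 days — a constant 14-day interval.
Tue Feb 26 2008 + 14 days = Tue Mar 11 2008.
Tue Mar 11 2008 + 14 days = Tue Mar 25 2008.
Tue Mar 25 2008 + 14 days = Tue Apr 8 2008.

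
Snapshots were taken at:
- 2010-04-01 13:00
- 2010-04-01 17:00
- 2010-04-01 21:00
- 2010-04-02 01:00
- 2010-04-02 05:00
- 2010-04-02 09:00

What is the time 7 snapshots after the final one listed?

Gaps: 4, 4, 4, 4, 4 hours — each event is 4 hours after the previous one.
2010-04-02 09:00 + 4 h = 2010-04-02 13:00.
2010-04-02 13:00 + 4 h = 2010-04-02 17:00.
2010-04-02 17:00 + 4 h = 2010-04-02 21:00.
2010-04-02 21:00 + 4 h = 2010-04-03 01:00.
2010-04-03 01:00 + 4 h = 2010-04-03 05:00.
2010-04-03 05:00 + 4 h = 2010-04-03 09:00.
2010-04-03 09:00 + 4 h = 2010-04-03 13:00.

2010-04-03 13:00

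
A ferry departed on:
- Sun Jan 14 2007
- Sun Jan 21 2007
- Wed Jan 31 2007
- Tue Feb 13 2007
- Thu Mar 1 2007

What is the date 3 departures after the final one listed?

Sun May 6 2007

The spacing grows by 3 each time: 7, 10, 13, 16 days.
Next gap: 19 days. Thu Mar 1 2007 + 19 days = Tue Mar 20 2007.
Next gap: 22 days. Tue Mar 20 2007 + 22 days = Wed Apr 11 2007.
Next gap: 25 days. Wed Apr 11 2007 + 25 days = Sun May 6 2007.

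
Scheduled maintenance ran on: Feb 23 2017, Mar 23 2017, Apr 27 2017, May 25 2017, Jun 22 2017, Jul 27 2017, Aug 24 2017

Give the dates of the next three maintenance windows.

Sep 28 2017, Oct 26 2017, Nov 23 2017

Gaps: 28, 35, 28, 28, 35, 28 days — a mix of 28 and 35. Every date is a Thursday.
Each is the 4th Thursday of its month.
September 2017 — 4th Thursday is Sep 28 2017.
October 2017 — 4th Thursday is Oct 26 2017.
4th Thursday of November 2017: Nov 23 2017.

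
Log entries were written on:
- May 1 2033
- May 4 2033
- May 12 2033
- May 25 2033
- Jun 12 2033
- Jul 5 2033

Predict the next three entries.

Aug 2 2033, Sep 4 2033, Oct 12 2033

Gaps: 3, 8, 13, 18, 23 days — each gap is 5 larger than the previous one.
Next gap: 28 days. Jul 5 2033 + 28 days = Aug 2 2033.
Next gap: 33 days. Aug 2 2033 + 33 days = Sep 4 2033.
Next gap: 38 days. Sep 4 2033 + 38 days = Oct 12 2033.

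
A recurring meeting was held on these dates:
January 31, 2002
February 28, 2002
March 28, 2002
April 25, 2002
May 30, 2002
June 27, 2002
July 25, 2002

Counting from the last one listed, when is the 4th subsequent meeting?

November 28, 2002

These are Thursdays with 28, 28, 28, 35, 28, 28-day gaps.
Each is the final Thursday of its month — January 31, 2002 is past the 28th, so '4th Thursday' doesn't fit.
Last Thursday of August 2002: August 29, 2002.
Last Thursday of September 2002: September 26, 2002.
October 2002 ends with Thursday October 31, 2002.
Last Thursday of November 2002: November 28, 2002.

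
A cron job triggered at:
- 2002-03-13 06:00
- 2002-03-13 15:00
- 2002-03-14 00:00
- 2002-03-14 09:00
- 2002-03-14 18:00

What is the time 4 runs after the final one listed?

2002-03-16 06:00

Spacing: 9, 9, 9, 9 h — constant 9 h.
2002-03-14 18:00 + 9 h = 2002-03-15 03:00.
2002-03-15 03:00 + 9 h = 2002-03-15 12:00.
2002-03-15 12:00 + 9 h = 2002-03-15 21:00.
2002-03-15 21:00 + 9 h = 2002-03-16 06:00.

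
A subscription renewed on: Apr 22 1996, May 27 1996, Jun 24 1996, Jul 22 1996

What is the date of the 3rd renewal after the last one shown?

Oct 28 1996

All dates are Mondays, 35, 28, 28 days apart.
Specifically, the 4th Monday of each month.
August 1996 — 4th Monday is Aug 26 1996.
4th Monday of September 1996: Sep 23 1996.
4th Monday of October 1996: Oct 28 1996.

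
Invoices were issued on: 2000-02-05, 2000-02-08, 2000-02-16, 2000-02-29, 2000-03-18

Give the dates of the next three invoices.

Intervals are 3, 8, 13, 18 days — an arithmetic progression with common difference 5.
Next gap: 23 days. 2000-03-18 + 23 days = 2000-04-10.
Next gap: 28 days. 2000-04-10 + 28 days = 2000-05-08.
Next gap: 33 days. 2000-05-08 + 33 days = 2000-06-10.

2000-04-10, 2000-05-08, 2000-06-10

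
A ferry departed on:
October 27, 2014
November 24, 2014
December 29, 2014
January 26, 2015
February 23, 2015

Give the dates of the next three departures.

March 30, 2015; April 27, 2015; May 25, 2015

All Mondays; the gaps (28, 35, 28, 28) vary with month length.
This is the last Monday of each month.
March 2015 ends with Monday March 30, 2015.
April 2015 ends with Monday April 27, 2015.
Last Monday of May 2015: May 25, 2015.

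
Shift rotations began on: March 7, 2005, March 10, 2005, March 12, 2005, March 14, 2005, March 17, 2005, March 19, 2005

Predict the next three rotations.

The gap pattern 3, 2, 2, 3, 2 repeats every 3 events.
These are the Mondays, Thursdays and Saturdays of each week.
The following Monday is March 21, 2005.
Next Thursday: March 24, 2005.
The following Saturday is March 26, 2005.

March 21, 2005; March 24, 2005; March 26, 2005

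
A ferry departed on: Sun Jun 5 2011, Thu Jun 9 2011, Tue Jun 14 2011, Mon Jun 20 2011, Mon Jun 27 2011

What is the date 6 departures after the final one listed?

Mon Aug 29 2011

The spacing grows by 1 each time: 4, 5, 6, 7 days.
Next gap: 8 days. Mon Jun 27 2011 + 8 days = Tue Jul 5 2011.
Next gap: 9 days. Tue Jul 5 2011 + 9 days = Thu Jul 14 2011.
Next gap: 10 days. Thu Jul 14 2011 + 10 days = Sun Jul 24 2011.
Next gap: 11 days. Sun Jul 24 2011 + 11 days = Thu Aug 4 2011.
Next gap: 12 days. Thu Aug 4 2011 + 12 days = Tue Aug 16 2011.
Next gap: 13 days. Tue Aug 16 2011 + 13 days = Mon Aug 29 2011.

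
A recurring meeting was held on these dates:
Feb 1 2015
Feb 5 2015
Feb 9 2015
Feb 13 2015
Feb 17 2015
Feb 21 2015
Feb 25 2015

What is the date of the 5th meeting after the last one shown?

Every event comes 4 days after the last (4, 4, 4, 4, 4, 4).
Feb 25 2015 + 4 days = Mar 1 2015.
Mar 1 2015 + 4 days = Mar 5 2015.
Mar 5 2015 + 4 days = Mar 9 2015.
Mar 9 2015 + 4 days = Mar 13 2015.
Mar 13 2015 + 4 days = Mar 17 2015.

Mar 17 2015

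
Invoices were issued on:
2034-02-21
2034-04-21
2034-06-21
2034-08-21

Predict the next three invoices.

The day-of-month is always 21 (59, 61, 61 days between events).
So this recurs on the 21st of every 2 months.
October 2034: 2034-10-21.
December 2034: 2034-12-21.
February 2035: 2035-02-21.

2034-10-21, 2034-12-21, 2035-02-21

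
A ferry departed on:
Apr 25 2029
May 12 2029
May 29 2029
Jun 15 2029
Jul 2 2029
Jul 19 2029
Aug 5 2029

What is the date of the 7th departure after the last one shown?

Dec 2 2029

Every event comes 17 days after the last (17, 17, 17, 17, 17, 17).
Aug 5 2029 + 17 days = Aug 22 2029.
Aug 22 2029 + 17 days = Sep 8 2029.
Sep 8 2029 + 17 days = Sep 25 2029.
Sep 25 2029 + 17 days = Oct 12 2029.
Oct 12 2029 + 17 days = Oct 29 2029.
Oct 29 2029 + 17 days = Nov 15 2029.
Nov 15 2029 + 17 days = Dec 2 2029.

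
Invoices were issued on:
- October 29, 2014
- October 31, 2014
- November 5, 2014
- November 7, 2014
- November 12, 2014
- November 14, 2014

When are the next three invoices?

Gaps: 2, 5, 2, 5, 2 days — not constant, but cyclic with period 2.
The events fall on every Wednesday and Friday.
The following Wednesday is November 19, 2014.
Next Friday: November 21, 2014.
The following Wednesday is November 26, 2014.

November 19, 2014; November 21, 2014; November 26, 2014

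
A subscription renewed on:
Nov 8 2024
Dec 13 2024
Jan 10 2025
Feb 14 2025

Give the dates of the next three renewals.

These are Fridays at 28- or 35-day spacing (35, 28, 35).
The pattern: 2nd Friday of the month.
March 2025 — 2nd Friday is Mar 14 2025.
2nd Friday of April 2025: Apr 11 2025.
May 2025 — 2nd Friday is May 9 2025.

Mar 14 2025, Apr 11 2025, May 9 2025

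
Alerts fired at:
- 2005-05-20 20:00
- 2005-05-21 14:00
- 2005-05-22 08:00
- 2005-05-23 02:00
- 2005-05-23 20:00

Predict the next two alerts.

The interval is a steady 18 hours (18, 18, 18, 18).
2005-05-23 20:00 + 18 h = 2005-05-24 14:00.
2005-05-24 14:00 + 18 h = 2005-05-25 08:00.

2005-05-24 14:00, 2005-05-25 08:00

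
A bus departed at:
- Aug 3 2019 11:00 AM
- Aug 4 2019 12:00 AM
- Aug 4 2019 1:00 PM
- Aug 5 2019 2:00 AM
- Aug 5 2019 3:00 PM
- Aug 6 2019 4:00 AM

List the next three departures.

The interval is a steady 13 hours (13, 13, 13, 13, 13).
Aug 6 2019 4:00 AM + 13 h = Aug 6 2019 5:00 PM.
Aug 6 2019 5:00 PM + 13 h = Aug 7 2019 6:00 AM.
Aug 7 2019 6:00 AM + 13 h = Aug 7 2019 7:00 PM.

Aug 6 2019 5:00 PM, Aug 7 2019 6:00 AM, Aug 7 2019 7:00 PM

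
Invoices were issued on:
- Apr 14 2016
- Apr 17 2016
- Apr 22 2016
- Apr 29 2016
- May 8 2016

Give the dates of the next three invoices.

The spacing grows by 2 each time: 3, 5, 7, 9 days.
Next gap: 11 days. May 8 2016 + 11 days = May 19 2016.
Next gap: 13 days. May 19 2016 + 13 days = Jun 1 2016.
Next gap: 15 days. Jun 1 2016 + 15 days = Jun 16 2016.

May 19 2016, Jun 1 2016, Jun 16 2016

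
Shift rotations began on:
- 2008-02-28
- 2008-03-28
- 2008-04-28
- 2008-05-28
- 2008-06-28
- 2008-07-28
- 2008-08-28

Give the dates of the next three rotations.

Each date is the 28th; the gaps (29, 31, 30, 31, 30, 31) track the month lengths.
The rule is the 28th of each month.
Next: September 2008 → 2008-09-28.
Next: October 2008 → 2008-10-28.
November 2008: 2008-11-28.

2008-09-28, 2008-10-28, 2008-11-28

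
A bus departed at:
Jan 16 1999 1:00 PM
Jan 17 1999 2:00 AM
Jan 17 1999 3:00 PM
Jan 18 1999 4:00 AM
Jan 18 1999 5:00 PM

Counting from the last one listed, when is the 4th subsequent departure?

Jan 20 1999 9:00 PM

Gaps: 13, 13, 13, 13 hours — each event is 13 hours after the previous one.
Jan 18 1999 5:00 PM + 13 h = Jan 19 1999 6:00 AM.
Jan 19 1999 6:00 AM + 13 h = Jan 19 1999 7:00 PM.
Jan 19 1999 7:00 PM + 13 h = Jan 20 1999 8:00 AM.
Jan 20 1999 8:00 AM + 13 h = Jan 20 1999 9:00 PM.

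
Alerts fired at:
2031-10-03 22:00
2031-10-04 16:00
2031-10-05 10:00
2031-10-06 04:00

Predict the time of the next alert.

The interval is a steady 18 hours (18, 18, 18).
2031-10-06 04:00 + 18 h = 2031-10-06 22:00.

2031-10-06 22:00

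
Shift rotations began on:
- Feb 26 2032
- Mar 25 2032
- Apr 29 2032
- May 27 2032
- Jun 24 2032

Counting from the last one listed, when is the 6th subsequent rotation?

These are Thursdays with 28, 35, 28, 28-day gaps.
Each is the final Thursday of its month — Apr 29 2032 is past the 28th, so '4th Thursday' doesn't fit.
July 2032 ends with Thursday Jul 29 2032.
August 2032 ends with Thursday Aug 26 2032.
Last Thursday of September 2032: Sep 30 2032.
Last Thursday of October 2032: Oct 28 2032.
November 2032 ends with Thursday Nov 25 2032.
December 2032 ends with Thursday Dec 30 2032.

Dec 30 2032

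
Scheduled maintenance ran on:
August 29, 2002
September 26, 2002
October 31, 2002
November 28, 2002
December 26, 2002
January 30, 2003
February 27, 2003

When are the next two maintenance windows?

Every date is a Thursday; gaps 28, 35, 28, 28, 35, 28 days.
Each is the last Thursday of its month (at least one falls on the 29th or later, ruling out '4th Thursday').
March 2003 ends with Thursday March 27, 2003.
Last Thursday of April 2003: April 24, 2003.

March 27, 2003; April 24, 2003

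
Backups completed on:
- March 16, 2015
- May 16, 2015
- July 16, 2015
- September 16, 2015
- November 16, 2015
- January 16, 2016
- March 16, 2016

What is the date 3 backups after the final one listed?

September 16, 2016

Gaps: 61, 61, 62, 61, 61, 60 days — not constant. Every event is on the 16th of the month.
Pattern: the 16th of every 2 months.
May 2016: May 16, 2016.
July 2016: July 16, 2016.
September 2016: September 16, 2016.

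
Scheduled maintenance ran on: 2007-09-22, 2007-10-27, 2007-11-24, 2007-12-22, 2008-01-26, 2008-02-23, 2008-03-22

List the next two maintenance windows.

2008-04-26, 2008-05-24

All dates are Saturdays, 35, 28, 28, 35, 28, 28 days apart.
Specifically, the 4th Saturday of each month.
April 2008 — 4th Saturday is 2008-04-26.
4th Saturday of May 2008: 2008-05-24.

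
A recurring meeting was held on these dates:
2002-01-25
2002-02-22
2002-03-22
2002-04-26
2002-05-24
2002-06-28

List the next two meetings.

All dates are Fridays, 28, 28, 35, 28, 35 days apart.
Specifically, the 4th Friday of each month.
4th Friday of July 2002: 2002-07-26.
August 2002 — 4th Friday is 2002-08-23.

2002-07-26, 2002-08-23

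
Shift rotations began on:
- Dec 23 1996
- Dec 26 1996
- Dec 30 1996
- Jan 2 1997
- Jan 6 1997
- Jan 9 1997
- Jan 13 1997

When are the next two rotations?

Jan 16 1997, Jan 20 1997

The gap pattern 3, 4, 3, 4, 3, 4 repeats every 2 events.
These are the Mondays and Thursdays of each week.
The following Thursday is Jan 16 1997.
The following Monday is Jan 20 1997.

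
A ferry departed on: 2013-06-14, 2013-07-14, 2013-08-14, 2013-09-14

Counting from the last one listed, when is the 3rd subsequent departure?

Each date is the 14th; the gaps (30, 31, 31) track the month lengths.
The rule is the 14th of each month.
October 2013: 2013-10-14.
November 2013: 2013-11-14.
Next: December 2013 → 2013-12-14.

2013-12-14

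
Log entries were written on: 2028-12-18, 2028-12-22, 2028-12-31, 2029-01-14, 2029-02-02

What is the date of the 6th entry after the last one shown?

2029-09-09

Gaps: 4, 9, 14, 19 days — each gap is 5 larger than the previous one.
Next gap: 24 days. 2029-02-02 + 24 days = 2029-02-26.
Next gap: 29 days. 2029-02-26 + 29 days = 2029-03-27.
Next gap: 34 days. 2029-03-27 + 34 days = 2029-04-30.
Next gap: 39 days. 2029-04-30 + 39 days = 2029-06-08.
Next gap: 44 days. 2029-06-08 + 44 days = 2029-07-22.
Next gap: 49 days. 2029-07-22 + 49 days = 2029-09-09.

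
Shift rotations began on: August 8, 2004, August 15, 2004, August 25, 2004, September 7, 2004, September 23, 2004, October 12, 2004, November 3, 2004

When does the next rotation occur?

The spacing grows by 3 each time: 7, 10, 13, 16, 19, 22 days.
Next gap: 25 days. November 3, 2004 + 25 days = November 28, 2004.

November 28, 2004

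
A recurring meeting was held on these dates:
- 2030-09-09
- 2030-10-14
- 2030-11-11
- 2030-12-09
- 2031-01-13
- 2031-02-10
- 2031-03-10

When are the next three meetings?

2031-04-14, 2031-05-12, 2031-06-09

Gaps: 35, 28, 28, 35, 28, 28 days — a mix of 28 and 35. Every date is a Monday.
Each is the 2nd Monday of its month.
April 2031 — 2nd Monday is 2031-04-14.
2nd Monday of May 2031: 2031-05-12.
June 2031 — 2nd Monday is 2031-06-09.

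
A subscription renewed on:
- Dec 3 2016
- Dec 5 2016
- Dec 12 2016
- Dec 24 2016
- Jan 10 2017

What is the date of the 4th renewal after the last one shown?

Intervals are 2, 7, 12, 17 days — an arithmetic progression with common difference 5.
Next gap: 22 days. Jan 10 2017 + 22 days = Feb 1 2017.
Next gap: 27 days. Feb 1 2017 + 27 days = Feb 28 2017.
Next gap: 32 days. Feb 28 2017 + 32 days = Apr 1 2017.
Next gap: 37 days. Apr 1 2017 + 37 days = May 8 2017.

May 8 2017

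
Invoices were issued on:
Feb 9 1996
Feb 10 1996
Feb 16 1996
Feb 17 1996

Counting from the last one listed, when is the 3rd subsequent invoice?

Every event lands on a Friday or Saturday (gaps cycle 1, 6, 1).
So the schedule is: every Friday and Saturday.
Next Friday: Feb 23 1996.
The following Saturday is Feb 24 1996.
The following Friday is Mar 1 1996.

Mar 1 1996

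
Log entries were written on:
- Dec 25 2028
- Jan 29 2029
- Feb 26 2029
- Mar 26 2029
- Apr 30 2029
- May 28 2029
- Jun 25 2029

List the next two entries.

These are Mondays with 35, 28, 28, 35, 28, 28-day gaps.
Each is the final Monday of its month — Jan 29 2029 is past the 28th, so '4th Monday' doesn't fit.
July 2029 ends with Monday Jul 30 2029.
Last Monday of August 2029: Aug 27 2029.

Jul 30 2029, Aug 27 2029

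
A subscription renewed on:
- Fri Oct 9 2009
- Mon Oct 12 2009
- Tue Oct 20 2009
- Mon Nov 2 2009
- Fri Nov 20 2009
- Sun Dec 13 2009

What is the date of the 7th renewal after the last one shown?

Intervals are 3, 8, 13, 18, 23 days — an arithmetic progression with common difference 5.
Next gap: 28 days. Sun Dec 13 2009 + 28 days = Sun Jan 10 2010.
Next gap: 33 days. Sun Jan 10 2010 + 33 days = Fri Feb 12 2010.
Next gap: 38 days. Fri Feb 12 2010 + 38 days = Mon Mar 22 2010.
Next gap: 43 days. Mon Mar 22 2010 + 43 days = Tue May 4 2010.
Next gap: 48 days. Tue May 4 2010 + 48 days = Mon Jun 21 2010.
Next gap: 53 days. Mon Jun 21 2010 + 53 days = Fri Aug 13 2010.
Next gap: 58 days. Fri Aug 13 2010 + 58 days = Sun Oct 10 2010.

Sun Oct 10 2010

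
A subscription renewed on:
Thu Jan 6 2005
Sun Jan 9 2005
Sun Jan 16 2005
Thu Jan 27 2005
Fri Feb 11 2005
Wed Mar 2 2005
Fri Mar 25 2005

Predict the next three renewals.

Thu Apr 21 2005, Sun May 22 2005, Sun Jun 26 2005

The spacing grows by 4 each time: 3, 7, 11, 15, 19, 23 days.
Next gap: 27 days. Fri Mar 25 2005 + 27 days = Thu Apr 21 2005.
Next gap: 31 days. Thu Apr 21 2005 + 31 days = Sun May 22 2005.
Next gap: 35 days. Sun May 22 2005 + 35 days = Sun Jun 26 2005.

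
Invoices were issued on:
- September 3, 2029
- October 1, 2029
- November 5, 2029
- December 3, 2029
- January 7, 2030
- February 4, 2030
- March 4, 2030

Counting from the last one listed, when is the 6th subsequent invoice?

All dates are Mondays, 28, 35, 28, 35, 28, 28 days apart.
Specifically, the 1st Monday of each month.
1st Monday of April 2030: April 1, 2030.
1st Monday of May 2030: May 6, 2030.
June 2030 — 1st Monday is June 3, 2030.
1st Monday of July 2030: July 1, 2030.
1st Monday of August 2030: August 5, 2030.
September 2030 — 1st Monday is September 2, 2030.

September 2, 2030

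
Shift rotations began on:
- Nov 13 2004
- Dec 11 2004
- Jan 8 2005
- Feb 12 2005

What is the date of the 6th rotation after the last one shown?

Aug 13 2005

Gaps: 28, 28, 35 days — a mix of 28 and 35. Every date is a Saturday.
Each is the 2nd Saturday of its month.
2nd Saturday of March 2005: Mar 12 2005.
2nd Saturday of April 2005: Apr 9 2005.
2nd Saturday of May 2005: May 14 2005.
2nd Saturday of June 2005: Jun 11 2005.
July 2005 — 2nd Saturday is Jul 9 2005.
2nd Saturday of August 2005: Aug 13 2005.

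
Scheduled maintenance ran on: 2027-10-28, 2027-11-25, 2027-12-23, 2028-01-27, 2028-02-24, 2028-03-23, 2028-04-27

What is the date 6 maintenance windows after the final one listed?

These are Thursdays at 28- or 35-day spacing (28, 28, 35, 28, 28, 35).
The pattern: 4th Thursday of the month.
May 2028 — 4th Thursday is 2028-05-25.
June 2028 — 4th Thursday is 2028-06-22.
July 2028 — 4th Thursday is 2028-07-27.
August 2028 — 4th Thursday is 2028-08-24.
4th Thursday of September 2028: 2028-09-28.
4th Thursday of October 2028: 2028-10-26.

2028-10-26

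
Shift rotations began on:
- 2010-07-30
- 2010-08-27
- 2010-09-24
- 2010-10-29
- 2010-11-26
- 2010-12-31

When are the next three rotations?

These are Fridays with 28, 28, 35, 28, 35-day gaps.
Each is the final Friday of its month — 2010-07-30 is past the 28th, so '4th Friday' doesn't fit.
January 2011 ends with Friday 2011-01-28.
Last Friday of February 2011: 2011-02-25.
Last Friday of March 2011: 2011-03-25.

2011-01-28, 2011-02-25, 2011-03-25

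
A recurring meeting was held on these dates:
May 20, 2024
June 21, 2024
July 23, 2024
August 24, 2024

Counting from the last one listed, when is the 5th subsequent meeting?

The spacing is 32, 32, 32 days — always 32 days.
August 24, 2024 + 32 days = September 25, 2024.
September 25, 2024 + 32 days = October 27, 2024.
October 27, 2024 + 32 days = November 28, 2024.
November 28, 2024 + 32 days = December 30, 2024.
December 30, 2024 + 32 days = January 31, 2025.

January 31, 2025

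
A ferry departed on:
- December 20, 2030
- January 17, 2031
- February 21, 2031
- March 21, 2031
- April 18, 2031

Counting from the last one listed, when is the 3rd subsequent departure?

July 18, 2031

Gaps: 28, 35, 28, 28 days — a mix of 28 and 35. Every date is a Friday.
Each is the 3rd Friday of its month.
May 2031 — 3rd Friday is May 16, 2031.
3rd Friday of June 2031: June 20, 2031.
3rd Friday of July 2031: July 18, 2031.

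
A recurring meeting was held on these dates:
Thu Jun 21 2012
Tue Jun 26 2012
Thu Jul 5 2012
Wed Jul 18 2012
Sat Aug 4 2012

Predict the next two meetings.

Sat Aug 25 2012, Wed Sep 19 2012

Gaps: 5, 9, 13, 17 days — each gap is 4 larger than the previous one.
Next gap: 21 days. Sat Aug 4 2012 + 21 days = Sat Aug 25 2012.
Next gap: 25 days. Sat Aug 25 2012 + 25 days = Wed Sep 19 2012.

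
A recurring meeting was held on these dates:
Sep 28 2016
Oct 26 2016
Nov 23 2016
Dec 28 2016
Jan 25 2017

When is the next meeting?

All dates are Wednesdays, 28, 28, 35, 28 days apart.
Specifically, the 4th Wednesday of each month.
4th Wednesday of February 2017: Feb 22 2017.

Feb 22 2017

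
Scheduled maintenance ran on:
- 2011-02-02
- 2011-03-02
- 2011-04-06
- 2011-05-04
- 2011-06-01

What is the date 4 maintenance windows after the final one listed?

Gaps: 28, 35, 28, 28 days — a mix of 28 and 35. Every date is a Wednesday.
Each is the 1st Wednesday of its month.
1st Wednesday of July 2011: 2011-07-06.
August 2011 — 1st Wednesday is 2011-08-03.
1st Wednesday of September 2011: 2011-09-07.
October 2011 — 1st Wednesday is 2011-10-05.

2011-10-05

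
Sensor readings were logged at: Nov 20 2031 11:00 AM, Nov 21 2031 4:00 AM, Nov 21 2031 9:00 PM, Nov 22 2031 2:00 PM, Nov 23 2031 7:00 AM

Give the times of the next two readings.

Spacing: 17, 17, 17, 17 h — constant 17 h.
Nov 23 2031 7:00 AM + 17 h = Nov 24 2031 12:00 AM.
Nov 24 2031 12:00 AM + 17 h = Nov 24 2031 5:00 PM.

Nov 24 2031 12:00 AM, Nov 24 2031 5:00 PM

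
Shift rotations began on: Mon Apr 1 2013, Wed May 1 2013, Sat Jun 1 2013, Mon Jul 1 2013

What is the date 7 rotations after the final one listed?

Sat Feb 1 2014

Gaps: 30, 31, 30 days — not constant. Every event is on the 1st of the month.
Pattern: the 1st of each month.
August 2013: Thu Aug 1 2013.
Next: September 2013 → Sun Sep 1 2013.
October 2013: Tue Oct 1 2013.
November 2013: Fri Nov 1 2013.
December 2013: Sun Dec 1 2013.
January 2014: Wed Jan 1 2014.
February 2014: Sat Feb 1 2014.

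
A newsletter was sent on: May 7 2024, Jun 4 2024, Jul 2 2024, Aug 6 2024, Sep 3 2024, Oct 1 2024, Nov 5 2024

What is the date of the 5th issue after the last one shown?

These are Tuesdays at 28- or 35-day spacing (28, 28, 35, 28, 28, 35).
The pattern: 1st Tuesday of the month.
1st Tuesday of December 2024: Dec 3 2024.
January 2025 — 1st Tuesday is Jan 7 2025.
1st Tuesday of February 2025: Feb 4 2025.
1st Tuesday of March 2025: Mar 4 2025.
1st Tuesday of April 2025: Apr 1 2025.

Apr 1 2025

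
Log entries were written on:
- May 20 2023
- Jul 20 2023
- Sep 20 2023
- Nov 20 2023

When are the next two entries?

Gaps: 61, 62, 61 days — not constant. Every event is on the 20th of the month.
Pattern: the 20th of every 2 months.
Next: January 2024 → Jan 20 2024.
March 2024: Mar 20 2024.

Jan 20 2024, Mar 20 2024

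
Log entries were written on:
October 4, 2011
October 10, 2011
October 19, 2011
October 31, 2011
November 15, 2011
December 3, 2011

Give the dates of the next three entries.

Gaps: 6, 9, 12, 15, 18 days — each gap is 3 larger than the previous one.
Next gap: 21 days. December 3, 2011 + 21 days = December 24, 2011.
Next gap: 24 days. December 24, 2011 + 24 days = January 17, 2012.
Next gap: 27 days. January 17, 2012 + 27 days = February 13, 2012.

December 24, 2011; January 17, 2012; February 13, 2012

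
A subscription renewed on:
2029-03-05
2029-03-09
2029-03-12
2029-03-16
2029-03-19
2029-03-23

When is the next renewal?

2029-03-26

The gap pattern 4, 3, 4, 3, 4 repeats every 2 events.
These are the Mondays and Fridays of each week.
Next Monday: 2029-03-26.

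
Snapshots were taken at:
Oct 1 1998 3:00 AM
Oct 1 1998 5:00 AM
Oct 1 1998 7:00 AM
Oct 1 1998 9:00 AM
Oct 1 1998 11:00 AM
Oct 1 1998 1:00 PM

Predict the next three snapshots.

The interval is a steady 2 hours (2, 2, 2, 2, 2).
Oct 1 1998 1:00 PM + 2 h = Oct 1 1998 3:00 PM.
Oct 1 1998 3:00 PM + 2 h = Oct 1 1998 5:00 PM.
Oct 1 1998 5:00 PM + 2 h = Oct 1 1998 7:00 PM.

Oct 1 1998 3:00 PM, Oct 1 1998 5:00 PM, Oct 1 1998 7:00 PM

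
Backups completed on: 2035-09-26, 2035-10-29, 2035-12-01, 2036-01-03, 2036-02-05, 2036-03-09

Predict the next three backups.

Every event comes 33 days after the last (33, 33, 33, 33, 33).
2036-03-09 + 33 days = 2036-04-11.
2036-04-11 + 33 days = 2036-05-14.
2036-05-14 + 33 days = 2036-06-16.

2036-04-11, 2036-05-14, 2036-06-16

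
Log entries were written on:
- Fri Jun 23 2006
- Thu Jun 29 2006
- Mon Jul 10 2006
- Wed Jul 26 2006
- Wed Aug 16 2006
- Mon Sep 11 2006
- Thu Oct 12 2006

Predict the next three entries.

Intervals are 6, 11, 16, 21, 26, 31 days — an arithmetic progression with common difference 5.
Next gap: 36 days. Thu Oct 12 2006 + 36 days = Fri Nov 17 2006.
Next gap: 41 days. Fri Nov 17 2006 + 41 days = Thu Dec 28 2006.
Next gap: 46 days. Thu Dec 28 2006 + 46 days = Mon Feb 12 2007.

Fri Nov 17 2006, Thu Dec 28 2006, Mon Feb 12 2007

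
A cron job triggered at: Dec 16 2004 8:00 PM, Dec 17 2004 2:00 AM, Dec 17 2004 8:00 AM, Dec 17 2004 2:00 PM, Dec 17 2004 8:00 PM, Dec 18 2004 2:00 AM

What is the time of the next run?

Dec 18 2004 8:00 AM

Spacing: 6, 6, 6, 6, 6 h — constant 6 h.
Dec 18 2004 2:00 AM + 6 h = Dec 18 2004 8:00 AM.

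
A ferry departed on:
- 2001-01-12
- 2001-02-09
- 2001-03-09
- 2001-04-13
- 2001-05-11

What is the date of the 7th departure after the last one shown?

2001-12-14

Gaps: 28, 28, 35, 28 days — a mix of 28 and 35. Every date is a Friday.
Each is the 2nd Friday of its month.
June 2001 — 2nd Friday is 2001-06-08.
July 2001 — 2nd Friday is 2001-07-13.
2nd Friday of August 2001: 2001-08-10.
September 2001 — 2nd Friday is 2001-09-14.
October 2001 — 2nd Friday is 2001-10-12.
2nd Friday of November 2001: 2001-11-09.
2nd Friday of December 2001: 2001-12-14.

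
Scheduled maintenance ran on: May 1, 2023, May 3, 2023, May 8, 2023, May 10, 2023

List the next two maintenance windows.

The gap pattern 2, 5, 2 repeats every 2 events.
These are the Mondays and Wednesdays of each week.
Next Monday: May 15, 2023.
The following Wednesday is May 17, 2023.

May 15, 2023; May 17, 2023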